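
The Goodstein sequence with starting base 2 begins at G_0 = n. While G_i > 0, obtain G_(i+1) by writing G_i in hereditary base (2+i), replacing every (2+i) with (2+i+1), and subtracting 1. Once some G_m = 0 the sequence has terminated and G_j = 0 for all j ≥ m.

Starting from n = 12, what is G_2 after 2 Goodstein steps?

base 2: 12 = 2^(2 + 1) + 2^2; at 3: 3^(3 + 1) + 3^3 = 108; next = 107
base 3: 107 = 3^(3 + 1) + 2·3^2 + 2·3 + 2; at 4: 4^(4 + 1) + 2·4^2 + 2·4 + 2 = 1066; next = 1065
base 4: 1065 = 4^(4 + 1) + 2·4^2 + 2·4 + 1; at 5: 5^(5 + 1) + 2·5^2 + 2·5 + 1 = 15686; next = 15685

1065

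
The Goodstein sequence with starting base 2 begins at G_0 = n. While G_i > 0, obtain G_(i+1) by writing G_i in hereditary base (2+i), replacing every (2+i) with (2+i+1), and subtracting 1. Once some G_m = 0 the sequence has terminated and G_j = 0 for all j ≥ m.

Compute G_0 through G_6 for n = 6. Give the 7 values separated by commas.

6, 29, 257, 3125, 46655, 98039, 187243

base 2: 6 = 2^2 + 2; at 3: 3^3 + 3 = 30; next = 29
base 3: 29 = 3^3 + 2; at 4: 4^4 + 2 = 258; next = 257
base 4: 257 = 4^4 + 1; at 5: 5^5 + 1 = 3126; next = 3125
base 5: 3125 = 5^5; at 6: 6^6 = 46656; next = 46655
base 6: 46655 = 5·6^5 + 5·6^4 + 5·6^3 + 5·6^2 + 5·6 + 5; at 7: 5·7^5 + 5·7^4 + 5·7^3 + 5·7^2 + 5·7 + 5 = 98040; next = 98039
base 7: 98039 = 5·7^5 + 5·7^4 + 5·7^3 + 5·7^2 + 5·7 + 4; at 8: 5·8^5 + 5·8^4 + 5·8^3 + 5·8^2 + 5·8 + 4 = 187244; next = 187243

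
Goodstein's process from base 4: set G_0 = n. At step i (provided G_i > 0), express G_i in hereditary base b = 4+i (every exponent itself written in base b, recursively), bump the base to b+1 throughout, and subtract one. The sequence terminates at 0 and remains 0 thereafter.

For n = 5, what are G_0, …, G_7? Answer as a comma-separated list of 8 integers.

step 0: 5 = 4 + 1; sub 5 for 4: 5 + 1; = 6; G_1 = 6−1 = 5
step 1: 5 = 5; sub 6 for 5: 6; = 6; G_2 = 6−1 = 5
step 2: 5 = 5; sub 7 for 6: 5; = 5; G_3 = 5−1 = 4
step 3: 4 = 4; sub 8 for 7: 4; = 4; G_4 = 4−1 = 3
step 4: 3 = 3; sub 9 for 8: 3; = 3; G_5 = 3−1 = 2
step 5: 2 = 2; sub 10 for 9: 2; = 2; G_6 = 2−1 = 1
step 6: 1 = 1; sub 11 for 10: 1; = 1; G_7 = 1−1 = 0

5, 5, 5, 4, 3, 2, 1, 0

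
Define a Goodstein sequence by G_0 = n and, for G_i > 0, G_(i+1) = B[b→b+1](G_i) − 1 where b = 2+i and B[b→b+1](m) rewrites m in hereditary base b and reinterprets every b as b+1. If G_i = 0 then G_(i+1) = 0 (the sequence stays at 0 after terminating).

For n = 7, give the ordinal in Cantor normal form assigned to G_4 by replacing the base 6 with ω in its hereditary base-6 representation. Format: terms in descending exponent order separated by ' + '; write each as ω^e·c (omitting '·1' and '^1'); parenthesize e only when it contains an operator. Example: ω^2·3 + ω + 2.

ω^ω + 1

base 2: 7 = 2^2 + 2 + 1; at 3: 3^3 + 3 + 1 = 31; next = 30
base 3: 30 = 3^3 + 3; at 4: 4^4 + 4 = 260; next = 259
base 4: 259 = 4^4 + 3; at 5: 5^5 + 3 = 3128; next = 3127
base 5: 3127 = 5^5 + 2; at 6: 6^6 + 2 = 46658; next = 46657
base 6: 46657 = 6^6 + 1; at 7: 7^7 + 1 = 823544; next = 823543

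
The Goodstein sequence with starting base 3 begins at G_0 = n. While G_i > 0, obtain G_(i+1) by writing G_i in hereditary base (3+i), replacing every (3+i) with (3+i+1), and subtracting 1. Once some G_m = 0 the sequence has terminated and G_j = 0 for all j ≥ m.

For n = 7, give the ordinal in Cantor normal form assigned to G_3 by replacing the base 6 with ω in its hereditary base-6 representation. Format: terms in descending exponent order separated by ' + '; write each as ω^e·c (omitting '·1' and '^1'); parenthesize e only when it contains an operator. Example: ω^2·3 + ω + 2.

ω + 3

(0) 7|_3 = 2·3 + 1 ↦ 2·4 + 1|_4 = 9 ⇒ 8
(1) 8|_4 = 2·4 ↦ 2·5|_5 = 10 ⇒ 9
(2) 9|_5 = 5 + 4 ↦ 6 + 4|_6 = 10 ⇒ 9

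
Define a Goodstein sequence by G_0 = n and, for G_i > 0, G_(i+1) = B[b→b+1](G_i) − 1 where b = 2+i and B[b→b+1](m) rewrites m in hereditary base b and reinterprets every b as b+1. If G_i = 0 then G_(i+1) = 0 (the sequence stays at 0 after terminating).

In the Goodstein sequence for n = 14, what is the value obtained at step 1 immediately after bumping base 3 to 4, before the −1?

1282

step 0: 14 = 2^(2 + 1) + 2^2 + 2; sub 3 for 2: 3^(3 + 1) + 3^3 + 3; = 111; G_1 = 111−1 = 110
step 1: 110 = 3^(3 + 1) + 3^3 + 2; sub 4 for 3: 4^(4 + 1) + 4^4 + 2; = 1282; G_2 = 1282−1 = 1281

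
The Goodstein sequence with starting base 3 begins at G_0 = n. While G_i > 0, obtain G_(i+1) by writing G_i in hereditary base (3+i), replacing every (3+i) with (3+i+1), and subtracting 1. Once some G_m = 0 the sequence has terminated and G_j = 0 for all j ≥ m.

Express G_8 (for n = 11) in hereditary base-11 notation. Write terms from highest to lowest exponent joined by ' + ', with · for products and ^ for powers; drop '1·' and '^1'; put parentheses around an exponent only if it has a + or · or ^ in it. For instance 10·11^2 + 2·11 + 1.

base 3: 11 = 3^2 + 2; at 4: 4^2 + 2 = 18; next = 17
base 4: 17 = 4^2 + 1; at 5: 5^2 + 1 = 26; next = 25
base 5: 25 = 5^2; at 6: 6^2 = 36; next = 35
base 6: 35 = 5·6 + 5; at 7: 5·7 + 5 = 40; next = 39
base 7: 39 = 5·7 + 4; at 8: 5·8 + 4 = 44; next = 43
base 8: 43 = 5·8 + 3; at 9: 5·9 + 3 = 48; next = 47
base 9: 47 = 5·9 + 2; at 10: 5·10 + 2 = 52; next = 51
base 10: 51 = 5·10 + 1; at 11: 5·11 + 1 = 56; next = 55
base 11: 55 = 5·11; at 12: 5·12 = 60; next = 59

5·11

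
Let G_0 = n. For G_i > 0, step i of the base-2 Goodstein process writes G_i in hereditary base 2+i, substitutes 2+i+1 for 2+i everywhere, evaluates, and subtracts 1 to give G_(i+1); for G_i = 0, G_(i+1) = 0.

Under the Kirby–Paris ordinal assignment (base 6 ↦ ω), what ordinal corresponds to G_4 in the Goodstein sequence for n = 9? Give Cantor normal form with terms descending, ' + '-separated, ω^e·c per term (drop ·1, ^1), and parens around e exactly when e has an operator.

i=0: 9 = 2^(2 + 1) + 1 (b=2); 2→3: 3^(3 + 1) + 1 = 82; 82−1 = 81
i=1: 81 = 3^(3 + 1) (b=3); 3→4: 4^(4 + 1) = 1024; 1024−1 = 1023
i=2: 1023 = 3·4^4 + 3·4^3 + 3·4^2 + 3·4 + 3 (b=4); 4→5: 3·5^5 + 3·5^3 + 3·5^2 + 3·5 + 3 = 9843; 9843−1 = 9842
i=3: 9842 = 3·5^5 + 3·5^3 + 3·5^2 + 3·5 + 2 (b=5); 5→6: 3·6^6 + 3·6^3 + 3·6^2 + 3·6 + 2 = 140744; 140744−1 = 140743
i=4: 140743 = 3·6^6 + 3·6^3 + 3·6^2 + 3·6 + 1 (b=6); 6→7: 3·7^7 + 3·7^3 + 3·7^2 + 3·7 + 1 = 2471827; 2471827−1 = 2471826

ω^ω·3 + ω^3·3 + ω^2·3 + ω·3 + 1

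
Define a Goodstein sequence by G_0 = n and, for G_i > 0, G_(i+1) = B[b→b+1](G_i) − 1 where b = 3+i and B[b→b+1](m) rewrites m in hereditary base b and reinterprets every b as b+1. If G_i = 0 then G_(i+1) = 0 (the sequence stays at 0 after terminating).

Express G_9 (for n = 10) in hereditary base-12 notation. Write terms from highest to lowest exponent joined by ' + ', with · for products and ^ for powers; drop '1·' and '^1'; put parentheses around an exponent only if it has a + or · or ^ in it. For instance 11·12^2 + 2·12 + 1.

10 —HB3→ 3^2 + 1 —bump→ 4^2 + 1 = 17 —(−1)→ 16
16 —HB4→ 4^2 —bump→ 5^2 = 25 —(−1)→ 24
24 —HB5→ 4·5 + 4 —bump→ 4·6 + 4 = 28 —(−1)→ 27
27 —HB6→ 4·6 + 3 —bump→ 4·7 + 3 = 31 —(−1)→ 30
30 —HB7→ 4·7 + 2 —bump→ 4·8 + 2 = 34 —(−1)→ 33
33 —HB8→ 4·8 + 1 —bump→ 4·9 + 1 = 37 —(−1)→ 36
36 —HB9→ 4·9 —bump→ 4·10 = 40 —(−1)→ 39
39 —HB10→ 3·10 + 9 —bump→ 3·11 + 9 = 42 —(−1)→ 41
41 —HB11→ 3·11 + 8 —bump→ 3·12 + 8 = 44 —(−1)→ 43

3·12 + 7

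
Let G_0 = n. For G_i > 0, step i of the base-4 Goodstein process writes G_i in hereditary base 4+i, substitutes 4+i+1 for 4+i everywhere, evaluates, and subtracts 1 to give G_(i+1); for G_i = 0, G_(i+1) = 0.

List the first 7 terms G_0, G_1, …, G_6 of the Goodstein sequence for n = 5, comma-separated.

5, 5, 5, 4, 3, 2, 1

[0] 5 ≡ 4 + 1 (base 4). Lift 5: 6. −1: 5.
[1] 5 ≡ 5 (base 5). Lift 6: 6. −1: 5.
[2] 5 ≡ 5 (base 6). Lift 7: 5. −1: 4.
[3] 4 ≡ 4 (base 7). Lift 8: 4. −1: 3.
[4] 3 ≡ 3 (base 8). Lift 9: 3. −1: 2.
[5] 2 ≡ 2 (base 9). Lift 10: 2. −1: 1.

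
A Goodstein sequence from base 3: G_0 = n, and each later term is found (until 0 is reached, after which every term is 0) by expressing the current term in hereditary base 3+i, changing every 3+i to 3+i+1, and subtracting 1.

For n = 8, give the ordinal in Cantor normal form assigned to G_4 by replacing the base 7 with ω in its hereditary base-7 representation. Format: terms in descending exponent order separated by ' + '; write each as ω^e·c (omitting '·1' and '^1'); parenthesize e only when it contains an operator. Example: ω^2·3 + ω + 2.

ω + 4

8 —HB3→ 2·3 + 2 —bump→ 2·4 + 2 = 10 —(−1)→ 9
9 —HB4→ 2·4 + 1 —bump→ 2·5 + 1 = 11 —(−1)→ 10
10 —HB5→ 2·5 —bump→ 2·6 = 12 —(−1)→ 11
11 —HB6→ 6 + 5 —bump→ 7 + 5 = 12 —(−1)→ 11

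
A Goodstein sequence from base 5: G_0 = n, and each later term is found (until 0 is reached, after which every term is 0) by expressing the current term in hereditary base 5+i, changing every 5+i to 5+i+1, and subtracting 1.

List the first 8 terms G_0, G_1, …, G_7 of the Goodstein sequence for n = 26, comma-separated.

26, 36, 48, 53, 58, 63, 68, 73

G_0 = 26. HB_5(26) = 5^2 + 1. Bump = 37. G_1 = 36.
G_1 = 36. HB_6(36) = 6^2. Bump = 49. G_2 = 48.
G_2 = 48. HB_7(48) = 6·7 + 6. Bump = 54. G_3 = 53.
G_3 = 53. HB_8(53) = 6·8 + 5. Bump = 59. G_4 = 58.
G_4 = 58. HB_9(58) = 6·9 + 4. Bump = 64. G_5 = 63.
G_5 = 63. HB_10(63) = 6·10 + 3. Bump = 69. G_6 = 68.
G_6 = 68. HB_11(68) = 6·11 + 2. Bump = 74. G_7 = 73.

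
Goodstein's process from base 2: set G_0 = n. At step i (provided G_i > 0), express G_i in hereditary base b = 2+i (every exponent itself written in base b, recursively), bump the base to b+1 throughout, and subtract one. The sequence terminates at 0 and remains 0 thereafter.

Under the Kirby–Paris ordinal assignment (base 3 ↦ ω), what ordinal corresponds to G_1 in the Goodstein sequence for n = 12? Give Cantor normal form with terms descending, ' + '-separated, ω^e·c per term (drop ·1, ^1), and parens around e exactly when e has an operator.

ω^(ω + 1) + ω^2·2 + ω·2 + 2

(0) 12|_2 = 2^(2 + 1) + 2^2 ↦ 3^(3 + 1) + 3^3|_3 = 108 ⇒ 107
(1) 107|_3 = 3^(3 + 1) + 2·3^2 + 2·3 + 2 ↦ 4^(4 + 1) + 2·4^2 + 2·4 + 2|_4 = 1066 ⇒ 1065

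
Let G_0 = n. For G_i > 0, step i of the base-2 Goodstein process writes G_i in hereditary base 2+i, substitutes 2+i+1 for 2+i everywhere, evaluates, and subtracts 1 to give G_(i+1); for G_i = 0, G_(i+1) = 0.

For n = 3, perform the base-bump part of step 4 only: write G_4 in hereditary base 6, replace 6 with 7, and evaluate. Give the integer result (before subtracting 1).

G_0 = 3. HB_2(3) = 2 + 1. Bump = 4. G_1 = 3.
G_1 = 3. HB_3(3) = 3. Bump = 4. G_2 = 3.
G_2 = 3. HB_4(3) = 3. Bump = 3. G_3 = 2.
G_3 = 2. HB_5(2) = 2. Bump = 2. G_4 = 1.
G_4 = 1. HB_6(1) = 1. Bump = 1. G_5 = 0.

1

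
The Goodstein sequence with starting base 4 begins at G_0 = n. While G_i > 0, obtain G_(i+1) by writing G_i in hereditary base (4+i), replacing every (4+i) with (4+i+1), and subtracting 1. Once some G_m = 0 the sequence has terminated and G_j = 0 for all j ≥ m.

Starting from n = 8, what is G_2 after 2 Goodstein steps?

9

[0] 8 ≡ 2·4 (base 4). Lift 5: 10. −1: 9.
[1] 9 ≡ 5 + 4 (base 5). Lift 6: 10. −1: 9.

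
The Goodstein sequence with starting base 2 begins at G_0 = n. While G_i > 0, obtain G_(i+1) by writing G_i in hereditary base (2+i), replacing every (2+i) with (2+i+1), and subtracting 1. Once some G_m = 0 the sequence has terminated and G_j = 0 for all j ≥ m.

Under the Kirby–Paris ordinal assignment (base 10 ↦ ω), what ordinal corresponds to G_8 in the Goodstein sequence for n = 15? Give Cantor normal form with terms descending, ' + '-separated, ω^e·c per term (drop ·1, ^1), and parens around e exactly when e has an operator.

step 0: 15 = 2^(2 + 1) + 2^2 + 2 + 1; sub 3 for 2: 3^(3 + 1) + 3^3 + 3 + 1; = 112; G_1 = 112−1 = 111
step 1: 111 = 3^(3 + 1) + 3^3 + 3; sub 4 for 3: 4^(4 + 1) + 4^4 + 4; = 1284; G_2 = 1284−1 = 1283
step 2: 1283 = 4^(4 + 1) + 4^4 + 3; sub 5 for 4: 5^(5 + 1) + 5^5 + 3; = 18753; G_3 = 18753−1 = 18752
step 3: 18752 = 5^(5 + 1) + 5^5 + 2; sub 6 for 5: 6^(6 + 1) + 6^6 + 2; = 326594; G_4 = 326594−1 = 326593
step 4: 326593 = 6^(6 + 1) + 6^6 + 1; sub 7 for 6: 7^(7 + 1) + 7^7 + 1; = 6588345; G_5 = 6588345−1 = 6588344
step 5: 6588344 = 7^(7 + 1) + 7^7; sub 8 for 7: 8^(8 + 1) + 8^8; = 150994944; G_6 = 150994944−1 = 150994943
step 6: 150994943 = 8^(8 + 1) + 7·8^7 + 7·8^6 + 7·8^5 + 7·8^4 + 7·8^3 + 7·8^2 + 7·8 + 7; sub 9 for 8: 9^(9 + 1) + 7·9^7 + 7·9^6 + 7·9^5 + 7·9^4 + 7·9^3 + 7·9^2 + 7·9 + 7; = 3524450281; G_7 = 3524450281−1 = 3524450280
step 7: 3524450280 = 9^(9 + 1) + 7·9^7 + 7·9^6 + 7·9^5 + 7·9^4 + 7·9^3 + 7·9^2 + 7·9 + 6; sub 10 for 9: 10^(10 + 1) + 7·10^7 + 7·10^6 + 7·10^5 + 7·10^4 + 7·10^3 + 7·10^2 + 7·10 + 6; = 100077777776; G_8 = 100077777776−1 = 100077777775

ω^(ω + 1) + ω^7·7 + ω^6·7 + ω^5·7 + ω^4·7 + ω^3·7 + ω^2·7 + ω·7 + 5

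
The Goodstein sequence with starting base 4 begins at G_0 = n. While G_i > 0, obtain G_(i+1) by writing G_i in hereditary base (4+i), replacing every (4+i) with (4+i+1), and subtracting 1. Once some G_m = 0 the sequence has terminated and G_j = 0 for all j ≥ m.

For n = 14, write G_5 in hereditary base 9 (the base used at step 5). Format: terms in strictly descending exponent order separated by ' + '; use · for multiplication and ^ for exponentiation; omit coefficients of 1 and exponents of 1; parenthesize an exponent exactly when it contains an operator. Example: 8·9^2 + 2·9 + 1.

2·9 + 4

G_0 = 14. HB_4(14) = 3·4 + 2. Bump = 17. G_1 = 16.
G_1 = 16. HB_5(16) = 3·5 + 1. Bump = 19. G_2 = 18.
G_2 = 18. HB_6(18) = 3·6. Bump = 21. G_3 = 20.
G_3 = 20. HB_7(20) = 2·7 + 6. Bump = 22. G_4 = 21.
G_4 = 21. HB_8(21) = 2·8 + 5. Bump = 23. G_5 = 22.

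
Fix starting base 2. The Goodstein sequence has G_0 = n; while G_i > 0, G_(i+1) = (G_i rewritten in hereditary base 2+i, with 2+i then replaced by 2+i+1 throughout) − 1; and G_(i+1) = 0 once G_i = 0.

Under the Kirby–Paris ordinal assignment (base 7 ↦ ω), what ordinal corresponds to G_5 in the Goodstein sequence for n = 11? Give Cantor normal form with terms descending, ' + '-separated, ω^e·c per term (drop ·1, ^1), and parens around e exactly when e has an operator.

[0] 11 ≡ 2^(2 + 1) + 2 + 1 (base 2). Lift 3: 85. −1: 84.
[1] 84 ≡ 3^(3 + 1) + 3 (base 3). Lift 4: 1028. −1: 1027.
[2] 1027 ≡ 4^(4 + 1) + 3 (base 4). Lift 5: 15628. −1: 15627.
[3] 15627 ≡ 5^(5 + 1) + 2 (base 5). Lift 6: 279938. −1: 279937.
[4] 279937 ≡ 6^(6 + 1) + 1 (base 6). Lift 7: 5764802. −1: 5764801.

ω^(ω + 1)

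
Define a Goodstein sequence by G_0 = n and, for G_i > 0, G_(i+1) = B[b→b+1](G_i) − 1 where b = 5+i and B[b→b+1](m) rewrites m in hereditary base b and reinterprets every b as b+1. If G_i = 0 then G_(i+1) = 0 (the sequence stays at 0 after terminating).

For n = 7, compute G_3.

G_0=7  [base 5] 5 + 2  →[5↦6]→  6 + 2 = 8  −1 ⇒ G_1=7
G_1=7  [base 6] 6 + 1  →[6↦7]→  7 + 1 = 8  −1 ⇒ G_2=7
G_2=7  [base 7] 7  →[7↦8]→  8 = 8  −1 ⇒ G_3=7
G_3=7  [base 8] 7  →[8↦9]→  7 = 7  −1 ⇒ G_4=6

7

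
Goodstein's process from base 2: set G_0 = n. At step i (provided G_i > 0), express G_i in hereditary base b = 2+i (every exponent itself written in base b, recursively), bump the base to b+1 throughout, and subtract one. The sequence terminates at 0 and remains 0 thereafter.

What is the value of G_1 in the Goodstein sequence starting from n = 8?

80

step 0: 8 = 2^(2 + 1); sub 3 for 2: 3^(3 + 1); = 81; G_1 = 81−1 = 80
step 1: 80 = 2·3^3 + 2·3^2 + 2·3 + 2; sub 4 for 3: 2·4^4 + 2·4^2 + 2·4 + 2; = 554; G_2 = 554−1 = 553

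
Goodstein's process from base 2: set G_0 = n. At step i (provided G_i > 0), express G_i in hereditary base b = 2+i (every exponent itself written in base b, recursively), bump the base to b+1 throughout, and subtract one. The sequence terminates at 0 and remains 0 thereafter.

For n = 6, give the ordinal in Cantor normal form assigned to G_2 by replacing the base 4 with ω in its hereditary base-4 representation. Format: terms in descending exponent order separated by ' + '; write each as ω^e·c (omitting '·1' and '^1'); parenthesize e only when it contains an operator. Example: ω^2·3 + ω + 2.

ω^ω + 1

6 —HB2→ 2^2 + 2 —bump→ 3^3 + 3 = 30 —(−1)→ 29
29 —HB3→ 3^3 + 2 —bump→ 4^4 + 2 = 258 —(−1)→ 257
257 —HB4→ 4^4 + 1 —bump→ 5^5 + 1 = 3126 —(−1)→ 3125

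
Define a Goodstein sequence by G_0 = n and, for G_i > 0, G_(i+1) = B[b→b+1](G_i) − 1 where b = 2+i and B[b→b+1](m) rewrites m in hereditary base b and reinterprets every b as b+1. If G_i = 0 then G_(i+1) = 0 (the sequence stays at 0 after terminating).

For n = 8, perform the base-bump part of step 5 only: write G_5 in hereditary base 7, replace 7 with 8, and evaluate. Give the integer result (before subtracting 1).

[0] 8 ≡ 2^(2 + 1) (base 2). Lift 3: 81. −1: 80.
[1] 80 ≡ 2·3^3 + 2·3^2 + 2·3 + 2 (base 3). Lift 4: 554. −1: 553.
[2] 553 ≡ 2·4^4 + 2·4^2 + 2·4 + 1 (base 4). Lift 5: 6311. −1: 6310.
[3] 6310 ≡ 2·5^5 + 2·5^2 + 2·5 (base 5). Lift 6: 93396. −1: 93395.
[4] 93395 ≡ 2·6^6 + 2·6^2 + 6 + 5 (base 6). Lift 7: 1647196. −1: 1647195.
[5] 1647195 ≡ 2·7^7 + 2·7^2 + 7 + 4 (base 7). Lift 8: 33554572. −1: 33554571.

33554572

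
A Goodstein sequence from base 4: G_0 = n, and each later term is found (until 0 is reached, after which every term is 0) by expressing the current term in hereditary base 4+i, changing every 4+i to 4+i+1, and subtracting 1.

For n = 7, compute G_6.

[0] 7 ≡ 4 + 3 (base 4). Lift 5: 8. −1: 7.
[1] 7 ≡ 5 + 2 (base 5). Lift 6: 8. −1: 7.
[2] 7 ≡ 6 + 1 (base 6). Lift 7: 8. −1: 7.
[3] 7 ≡ 7 (base 7). Lift 8: 8. −1: 7.
[4] 7 ≡ 7 (base 8). Lift 9: 7. −1: 6.
[5] 6 ≡ 6 (base 9). Lift 10: 6. −1: 5.

5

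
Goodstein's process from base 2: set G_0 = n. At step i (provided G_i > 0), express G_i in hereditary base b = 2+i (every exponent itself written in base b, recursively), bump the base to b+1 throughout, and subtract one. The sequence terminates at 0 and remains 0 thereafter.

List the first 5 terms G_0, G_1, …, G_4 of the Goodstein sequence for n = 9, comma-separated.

base 2: 9 = 2^(2 + 1) + 1; at 3: 3^(3 + 1) + 1 = 82; next = 81
base 3: 81 = 3^(3 + 1); at 4: 4^(4 + 1) = 1024; next = 1023
base 4: 1023 = 3·4^4 + 3·4^3 + 3·4^2 + 3·4 + 3; at 5: 3·5^5 + 3·5^3 + 3·5^2 + 3·5 + 3 = 9843; next = 9842
base 5: 9842 = 3·5^5 + 3·5^3 + 3·5^2 + 3·5 + 2; at 6: 3·6^6 + 3·6^3 + 3·6^2 + 3·6 + 2 = 140744; next = 140743

9, 81, 1023, 9842, 140743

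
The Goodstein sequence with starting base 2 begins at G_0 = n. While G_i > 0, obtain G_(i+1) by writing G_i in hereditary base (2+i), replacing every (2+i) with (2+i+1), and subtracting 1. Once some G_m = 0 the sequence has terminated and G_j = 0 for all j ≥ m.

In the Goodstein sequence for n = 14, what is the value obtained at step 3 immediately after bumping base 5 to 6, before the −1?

326592

14 —HB2→ 2^(2 + 1) + 2^2 + 2 —bump→ 3^(3 + 1) + 3^3 + 3 = 111 —(−1)→ 110
110 —HB3→ 3^(3 + 1) + 3^3 + 2 —bump→ 4^(4 + 1) + 4^4 + 2 = 1282 —(−1)→ 1281
1281 —HB4→ 4^(4 + 1) + 4^4 + 1 —bump→ 5^(5 + 1) + 5^5 + 1 = 18751 —(−1)→ 18750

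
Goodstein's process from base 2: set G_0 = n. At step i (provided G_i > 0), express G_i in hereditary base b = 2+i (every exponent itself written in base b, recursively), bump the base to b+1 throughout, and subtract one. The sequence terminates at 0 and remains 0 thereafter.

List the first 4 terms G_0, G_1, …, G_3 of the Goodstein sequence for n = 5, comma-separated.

[0] 5 ≡ 2^2 + 1 (base 2). Lift 3: 28. −1: 27.
[1] 27 ≡ 3^3 (base 3). Lift 4: 256. −1: 255.
[2] 255 ≡ 3·4^3 + 3·4^2 + 3·4 + 3 (base 4). Lift 5: 468. −1: 467.

5, 27, 255, 467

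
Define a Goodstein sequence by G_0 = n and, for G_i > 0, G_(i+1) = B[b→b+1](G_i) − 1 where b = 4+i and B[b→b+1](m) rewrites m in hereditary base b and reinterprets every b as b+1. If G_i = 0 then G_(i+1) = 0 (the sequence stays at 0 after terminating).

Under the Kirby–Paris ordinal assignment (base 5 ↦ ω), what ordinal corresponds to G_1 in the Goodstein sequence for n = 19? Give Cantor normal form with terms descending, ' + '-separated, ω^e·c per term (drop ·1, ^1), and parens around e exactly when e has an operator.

ω^2 + 2

19 —HB4→ 4^2 + 3 —bump→ 5^2 + 3 = 28 —(−1)→ 27
27 —HB5→ 5^2 + 2 —bump→ 6^2 + 2 = 38 —(−1)→ 37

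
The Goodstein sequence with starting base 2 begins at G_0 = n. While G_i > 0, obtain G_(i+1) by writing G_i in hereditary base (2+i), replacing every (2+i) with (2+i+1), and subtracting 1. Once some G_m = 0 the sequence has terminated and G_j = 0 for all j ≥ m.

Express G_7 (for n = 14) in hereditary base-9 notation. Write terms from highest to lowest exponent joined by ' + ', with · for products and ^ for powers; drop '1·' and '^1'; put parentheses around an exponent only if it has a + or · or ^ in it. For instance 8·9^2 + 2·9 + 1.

9^(9 + 1) + 5·9^5 + 5·9^4 + 5·9^3 + 5·9^2 + 5·9 + 2

(0) 14|_2 = 2^(2 + 1) + 2^2 + 2 ↦ 3^(3 + 1) + 3^3 + 3|_3 = 111 ⇒ 110
(1) 110|_3 = 3^(3 + 1) + 3^3 + 2 ↦ 4^(4 + 1) + 4^4 + 2|_4 = 1282 ⇒ 1281
(2) 1281|_4 = 4^(4 + 1) + 4^4 + 1 ↦ 5^(5 + 1) + 5^5 + 1|_5 = 18751 ⇒ 18750
(3) 18750|_5 = 5^(5 + 1) + 5^5 ↦ 6^(6 + 1) + 6^6|_6 = 326592 ⇒ 326591
(4) 326591|_6 = 6^(6 + 1) + 5·6^5 + 5·6^4 + 5·6^3 + 5·6^2 + 5·6 + 5 ↦ 7^(7 + 1) + 5·7^5 + 5·7^4 + 5·7^3 + 5·7^2 + 5·7 + 5|_7 = 5862841 ⇒ 5862840
(5) 5862840|_7 = 7^(7 + 1) + 5·7^5 + 5·7^4 + 5·7^3 + 5·7^2 + 5·7 + 4 ↦ 8^(8 + 1) + 5·8^5 + 5·8^4 + 5·8^3 + 5·8^2 + 5·8 + 4|_8 = 134404972 ⇒ 134404971
(6) 134404971|_8 = 8^(8 + 1) + 5·8^5 + 5·8^4 + 5·8^3 + 5·8^2 + 5·8 + 3 ↦ 9^(9 + 1) + 5·9^5 + 5·9^4 + 5·9^3 + 5·9^2 + 5·9 + 3|_9 = 3487116549 ⇒ 3487116548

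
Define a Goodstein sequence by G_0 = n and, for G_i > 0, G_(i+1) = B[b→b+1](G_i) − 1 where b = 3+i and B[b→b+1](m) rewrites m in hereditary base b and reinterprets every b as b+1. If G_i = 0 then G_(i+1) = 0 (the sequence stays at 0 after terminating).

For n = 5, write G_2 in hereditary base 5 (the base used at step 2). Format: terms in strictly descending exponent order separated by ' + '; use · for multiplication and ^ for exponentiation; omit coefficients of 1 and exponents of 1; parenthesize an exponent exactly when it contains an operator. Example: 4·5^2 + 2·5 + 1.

5

step 0: 5 = 3 + 2; sub 4 for 3: 4 + 2; = 6; G_1 = 6−1 = 5
step 1: 5 = 4 + 1; sub 5 for 4: 5 + 1; = 6; G_2 = 6−1 = 5
step 2: 5 = 5; sub 6 for 5: 6; = 6; G_3 = 6−1 = 5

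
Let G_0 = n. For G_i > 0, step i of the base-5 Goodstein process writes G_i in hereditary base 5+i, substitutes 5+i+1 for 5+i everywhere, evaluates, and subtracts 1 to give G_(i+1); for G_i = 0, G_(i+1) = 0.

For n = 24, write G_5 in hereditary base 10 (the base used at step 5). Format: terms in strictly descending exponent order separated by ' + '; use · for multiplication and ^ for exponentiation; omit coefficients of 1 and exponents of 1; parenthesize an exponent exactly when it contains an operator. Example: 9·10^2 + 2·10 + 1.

i=0: 24 = 4·5 + 4 (b=5); 5→6: 4·6 + 4 = 28; 28−1 = 27
i=1: 27 = 4·6 + 3 (b=6); 6→7: 4·7 + 3 = 31; 31−1 = 30
i=2: 30 = 4·7 + 2 (b=7); 7→8: 4·8 + 2 = 34; 34−1 = 33
i=3: 33 = 4·8 + 1 (b=8); 8→9: 4·9 + 1 = 37; 37−1 = 36
i=4: 36 = 4·9 (b=9); 9→10: 4·10 = 40; 40−1 = 39
i=5: 39 = 3·10 + 9 (b=10); 10→11: 3·11 + 9 = 42; 42−1 = 41

3·10 + 9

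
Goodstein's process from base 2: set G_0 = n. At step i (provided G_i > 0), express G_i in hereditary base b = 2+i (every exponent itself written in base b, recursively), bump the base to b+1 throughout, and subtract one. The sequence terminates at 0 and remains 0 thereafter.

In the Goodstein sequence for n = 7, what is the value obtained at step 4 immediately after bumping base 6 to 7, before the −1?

823544

G_0 = 7. HB_2(7) = 2^2 + 2 + 1. Bump = 31. G_1 = 30.
G_1 = 30. HB_3(30) = 3^3 + 3. Bump = 260. G_2 = 259.
G_2 = 259. HB_4(259) = 4^4 + 3. Bump = 3128. G_3 = 3127.
G_3 = 3127. HB_5(3127) = 5^5 + 2. Bump = 46658. G_4 = 46657.
G_4 = 46657. HB_6(46657) = 6^6 + 1. Bump = 823544. G_5 = 823543.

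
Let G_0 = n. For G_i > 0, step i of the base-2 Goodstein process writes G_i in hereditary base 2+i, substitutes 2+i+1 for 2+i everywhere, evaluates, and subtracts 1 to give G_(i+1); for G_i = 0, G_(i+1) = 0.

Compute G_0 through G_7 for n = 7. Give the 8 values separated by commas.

7 —HB2→ 2^2 + 2 + 1 —bump→ 3^3 + 3 + 1 = 31 —(−1)→ 30
30 —HB3→ 3^3 + 3 —bump→ 4^4 + 4 = 260 —(−1)→ 259
259 —HB4→ 4^4 + 3 —bump→ 5^5 + 3 = 3128 —(−1)→ 3127
3127 —HB5→ 5^5 + 2 —bump→ 6^6 + 2 = 46658 —(−1)→ 46657
46657 —HB6→ 6^6 + 1 —bump→ 7^7 + 1 = 823544 —(−1)→ 823543
823543 —HB7→ 7^7 —bump→ 8^8 = 16777216 —(−1)→ 16777215
16777215 —HB8→ 7·8^7 + 7·8^6 + 7·8^5 + 7·8^4 + 7·8^3 + 7·8^2 + 7·8 + 7 —bump→ 7·9^7 + 7·9^6 + 7·9^5 + 7·9^4 + 7·9^3 + 7·9^2 + 7·9 + 7 = 37665880 —(−1)→ 37665879

7, 30, 259, 3127, 46657, 823543, 16777215, 37665879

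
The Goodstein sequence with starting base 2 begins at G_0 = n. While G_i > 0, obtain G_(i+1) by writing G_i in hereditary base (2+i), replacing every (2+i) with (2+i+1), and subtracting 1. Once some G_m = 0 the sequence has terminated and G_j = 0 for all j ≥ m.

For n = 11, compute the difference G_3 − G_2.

G_0=11  [base 2] 2^(2 + 1) + 2 + 1  →[2↦3]→  3^(3 + 1) + 3 + 1 = 85  −1 ⇒ G_1=84
G_1=84  [base 3] 3^(3 + 1) + 3  →[3↦4]→  4^(4 + 1) + 4 = 1028  −1 ⇒ G_2=1027
G_2=1027  [base 4] 4^(4 + 1) + 3  →[4↦5]→  5^(5 + 1) + 3 = 15628  −1 ⇒ G_3=15627

14600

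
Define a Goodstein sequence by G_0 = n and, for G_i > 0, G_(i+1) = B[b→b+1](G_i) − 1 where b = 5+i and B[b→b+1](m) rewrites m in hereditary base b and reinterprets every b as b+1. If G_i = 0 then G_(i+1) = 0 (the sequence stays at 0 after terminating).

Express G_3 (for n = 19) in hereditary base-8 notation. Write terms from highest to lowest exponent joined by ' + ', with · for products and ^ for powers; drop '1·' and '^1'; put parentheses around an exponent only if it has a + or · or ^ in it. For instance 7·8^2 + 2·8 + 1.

3·8 + 1

i=0: 19 = 3·5 + 4 (b=5); 5→6: 3·6 + 4 = 22; 22−1 = 21
i=1: 21 = 3·6 + 3 (b=6); 6→7: 3·7 + 3 = 24; 24−1 = 23
i=2: 23 = 3·7 + 2 (b=7); 7→8: 3·8 + 2 = 26; 26−1 = 25
i=3: 25 = 3·8 + 1 (b=8); 8→9: 3·9 + 1 = 28; 28−1 = 27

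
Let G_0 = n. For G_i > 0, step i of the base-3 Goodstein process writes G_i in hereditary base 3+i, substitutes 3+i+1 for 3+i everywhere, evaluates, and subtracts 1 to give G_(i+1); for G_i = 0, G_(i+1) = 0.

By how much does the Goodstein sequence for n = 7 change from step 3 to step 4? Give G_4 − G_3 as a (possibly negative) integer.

0

G_0 = 7. HB_3(7) = 2·3 + 1. Bump = 9. G_1 = 8.
G_1 = 8. HB_4(8) = 2·4. Bump = 10. G_2 = 9.
G_2 = 9. HB_5(9) = 5 + 4. Bump = 10. G_3 = 9.
G_3 = 9. HB_6(9) = 6 + 3. Bump = 10. G_4 = 9.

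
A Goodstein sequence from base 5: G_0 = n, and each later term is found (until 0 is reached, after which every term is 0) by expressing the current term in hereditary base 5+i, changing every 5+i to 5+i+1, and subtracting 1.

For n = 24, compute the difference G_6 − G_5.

2

24 —HB5→ 4·5 + 4 —bump→ 4·6 + 4 = 28 —(−1)→ 27
27 —HB6→ 4·6 + 3 —bump→ 4·7 + 3 = 31 —(−1)→ 30
30 —HB7→ 4·7 + 2 —bump→ 4·8 + 2 = 34 —(−1)→ 33
33 —HB8→ 4·8 + 1 —bump→ 4·9 + 1 = 37 —(−1)→ 36
36 —HB9→ 4·9 —bump→ 4·10 = 40 —(−1)→ 39
39 —HB10→ 3·10 + 9 —bump→ 3·11 + 9 = 42 —(−1)→ 41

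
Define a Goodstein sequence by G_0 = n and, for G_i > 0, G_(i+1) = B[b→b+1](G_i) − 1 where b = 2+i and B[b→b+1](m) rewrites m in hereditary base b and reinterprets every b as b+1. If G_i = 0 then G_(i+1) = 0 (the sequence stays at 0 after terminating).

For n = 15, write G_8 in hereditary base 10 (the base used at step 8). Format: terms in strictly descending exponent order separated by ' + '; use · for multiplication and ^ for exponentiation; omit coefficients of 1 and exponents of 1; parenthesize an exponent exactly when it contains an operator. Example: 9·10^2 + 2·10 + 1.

G_0=15  [base 2] 2^(2 + 1) + 2^2 + 2 + 1  →[2↦3]→  3^(3 + 1) + 3^3 + 3 + 1 = 112  −1 ⇒ G_1=111
G_1=111  [base 3] 3^(3 + 1) + 3^3 + 3  →[3↦4]→  4^(4 + 1) + 4^4 + 4 = 1284  −1 ⇒ G_2=1283
G_2=1283  [base 4] 4^(4 + 1) + 4^4 + 3  →[4↦5]→  5^(5 + 1) + 5^5 + 3 = 18753  −1 ⇒ G_3=18752
G_3=18752  [base 5] 5^(5 + 1) + 5^5 + 2  →[5↦6]→  6^(6 + 1) + 6^6 + 2 = 326594  −1 ⇒ G_4=326593
G_4=326593  [base 6] 6^(6 + 1) + 6^6 + 1  →[6↦7]→  7^(7 + 1) + 7^7 + 1 = 6588345  −1 ⇒ G_5=6588344
G_5=6588344  [base 7] 7^(7 + 1) + 7^7  →[7↦8]→  8^(8 + 1) + 8^8 = 150994944  −1 ⇒ G_6=150994943
G_6=150994943  [base 8] 8^(8 + 1) + 7·8^7 + 7·8^6 + 7·8^5 + 7·8^4 + 7·8^3 + 7·8^2 + 7·8 + 7  →[8↦9]→  9^(9 + 1) + 7·9^7 + 7·9^6 + 7·9^5 + 7·9^4 + 7·9^3 + 7·9^2 + 7·9 + 7 = 3524450281  −1 ⇒ G_7=3524450280
G_7=3524450280  [base 9] 9^(9 + 1) + 7·9^7 + 7·9^6 + 7·9^5 + 7·9^4 + 7·9^3 + 7·9^2 + 7·9 + 6  →[9↦10]→  10^(10 + 1) + 7·10^7 + 7·10^6 + 7·10^5 + 7·10^4 + 7·10^3 + 7·10^2 + 7·10 + 6 = 100077777776  −1 ⇒ G_8=100077777775
G_8=100077777775  [base 10] 10^(10 + 1) + 7·10^7 + 7·10^6 + 7·10^5 + 7·10^4 + 7·10^3 + 7·10^2 + 7·10 + 5  →[10↦11]→  11^(11 + 1) + 7·11^7 + 7·11^6 + 7·11^5 + 7·11^4 + 7·11^3 + 7·11^2 + 7·11 + 5 = 3138578427935  −1 ⇒ G_9=3138578427934

10^(10 + 1) + 7·10^7 + 7·10^6 + 7·10^5 + 7·10^4 + 7·10^3 + 7·10^2 + 7·10 + 5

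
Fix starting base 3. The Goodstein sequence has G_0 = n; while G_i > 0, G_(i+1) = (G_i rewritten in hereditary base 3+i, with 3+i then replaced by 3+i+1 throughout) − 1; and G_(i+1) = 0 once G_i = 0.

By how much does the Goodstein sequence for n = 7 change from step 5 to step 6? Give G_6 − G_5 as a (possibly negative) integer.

0

(0) 7|_3 = 2·3 + 1 ↦ 2·4 + 1|_4 = 9 ⇒ 8
(1) 8|_4 = 2·4 ↦ 2·5|_5 = 10 ⇒ 9
(2) 9|_5 = 5 + 4 ↦ 6 + 4|_6 = 10 ⇒ 9
(3) 9|_6 = 6 + 3 ↦ 7 + 3|_7 = 10 ⇒ 9
(4) 9|_7 = 7 + 2 ↦ 8 + 2|_8 = 10 ⇒ 9
(5) 9|_8 = 8 + 1 ↦ 9 + 1|_9 = 10 ⇒ 9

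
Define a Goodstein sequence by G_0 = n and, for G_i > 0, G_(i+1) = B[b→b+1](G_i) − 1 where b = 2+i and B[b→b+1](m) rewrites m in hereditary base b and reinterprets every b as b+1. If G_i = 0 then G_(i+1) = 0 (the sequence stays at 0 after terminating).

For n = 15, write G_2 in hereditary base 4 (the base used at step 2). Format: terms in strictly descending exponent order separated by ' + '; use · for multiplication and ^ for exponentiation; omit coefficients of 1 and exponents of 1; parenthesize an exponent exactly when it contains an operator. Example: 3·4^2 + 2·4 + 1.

G_0=15  [base 2] 2^(2 + 1) + 2^2 + 2 + 1  →[2↦3]→  3^(3 + 1) + 3^3 + 3 + 1 = 112  −1 ⇒ G_1=111
G_1=111  [base 3] 3^(3 + 1) + 3^3 + 3  →[3↦4]→  4^(4 + 1) + 4^4 + 4 = 1284  −1 ⇒ G_2=1283

4^(4 + 1) + 4^4 + 3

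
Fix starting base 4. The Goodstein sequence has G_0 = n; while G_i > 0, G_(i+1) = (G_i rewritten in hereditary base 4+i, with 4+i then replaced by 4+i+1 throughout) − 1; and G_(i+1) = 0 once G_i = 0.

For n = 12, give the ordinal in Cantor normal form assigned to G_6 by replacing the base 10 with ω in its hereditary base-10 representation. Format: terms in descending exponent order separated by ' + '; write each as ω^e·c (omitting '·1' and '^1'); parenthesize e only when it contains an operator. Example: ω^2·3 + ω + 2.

ω + 9

12 —HB4→ 3·4 —bump→ 3·5 = 15 —(−1)→ 14
14 —HB5→ 2·5 + 4 —bump→ 2·6 + 4 = 16 —(−1)→ 15
15 —HB6→ 2·6 + 3 —bump→ 2·7 + 3 = 17 —(−1)→ 16
16 —HB7→ 2·7 + 2 —bump→ 2·8 + 2 = 18 —(−1)→ 17
17 —HB8→ 2·8 + 1 —bump→ 2·9 + 1 = 19 —(−1)→ 18
18 —HB9→ 2·9 —bump→ 2·10 = 20 —(−1)→ 19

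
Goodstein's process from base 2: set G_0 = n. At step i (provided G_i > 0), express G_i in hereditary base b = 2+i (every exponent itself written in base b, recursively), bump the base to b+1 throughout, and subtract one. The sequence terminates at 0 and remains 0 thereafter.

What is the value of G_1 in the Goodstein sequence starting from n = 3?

3

G_0 = 3. HB_2(3) = 2 + 1. Bump = 4. G_1 = 3.
G_1 = 3. HB_3(3) = 3. Bump = 4. G_2 = 3.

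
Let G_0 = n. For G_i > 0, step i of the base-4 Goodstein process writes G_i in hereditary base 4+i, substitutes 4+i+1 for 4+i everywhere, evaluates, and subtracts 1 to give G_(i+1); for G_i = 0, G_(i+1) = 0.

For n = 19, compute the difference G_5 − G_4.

6

step 0: 19 = 4^2 + 3; sub 5 for 4: 5^2 + 3; = 28; G_1 = 28−1 = 27
step 1: 27 = 5^2 + 2; sub 6 for 5: 6^2 + 2; = 38; G_2 = 38−1 = 37
step 2: 37 = 6^2 + 1; sub 7 for 6: 7^2 + 1; = 50; G_3 = 50−1 = 49
step 3: 49 = 7^2; sub 8 for 7: 8^2; = 64; G_4 = 64−1 = 63
step 4: 63 = 7·8 + 7; sub 9 for 8: 7·9 + 7; = 70; G_5 = 70−1 = 69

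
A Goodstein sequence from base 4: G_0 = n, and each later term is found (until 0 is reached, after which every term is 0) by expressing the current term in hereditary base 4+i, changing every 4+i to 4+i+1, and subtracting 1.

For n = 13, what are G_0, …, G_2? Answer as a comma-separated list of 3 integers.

base 4: 13 = 3·4 + 1; at 5: 3·5 + 1 = 16; next = 15
base 5: 15 = 3·5; at 6: 3·6 = 18; next = 17

13, 15, 17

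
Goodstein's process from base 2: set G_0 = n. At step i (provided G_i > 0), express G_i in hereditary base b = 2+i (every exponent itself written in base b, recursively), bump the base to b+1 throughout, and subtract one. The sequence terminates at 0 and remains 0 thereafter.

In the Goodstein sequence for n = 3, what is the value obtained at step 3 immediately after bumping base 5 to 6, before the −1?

2

i=0: 3 = 2 + 1 (b=2); 2→3: 3 + 1 = 4; 4−1 = 3
i=1: 3 = 3 (b=3); 3→4: 4 = 4; 4−1 = 3
i=2: 3 = 3 (b=4); 4→5: 3 = 3; 3−1 = 2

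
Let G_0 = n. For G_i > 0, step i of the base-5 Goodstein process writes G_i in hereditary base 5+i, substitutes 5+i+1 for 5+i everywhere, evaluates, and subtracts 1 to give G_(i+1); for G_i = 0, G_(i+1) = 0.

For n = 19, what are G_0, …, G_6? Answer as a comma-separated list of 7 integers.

i=0: 19 = 3·5 + 4 (b=5); 5→6: 3·6 + 4 = 22; 22−1 = 21
i=1: 21 = 3·6 + 3 (b=6); 6→7: 3·7 + 3 = 24; 24−1 = 23
i=2: 23 = 3·7 + 2 (b=7); 7→8: 3·8 + 2 = 26; 26−1 = 25
i=3: 25 = 3·8 + 1 (b=8); 8→9: 3·9 + 1 = 28; 28−1 = 27
i=4: 27 = 3·9 (b=9); 9→10: 3·10 = 30; 30−1 = 29
i=5: 29 = 2·10 + 9 (b=10); 10→11: 2·11 + 9 = 31; 31−1 = 30

19, 21, 23, 25, 27, 29, 30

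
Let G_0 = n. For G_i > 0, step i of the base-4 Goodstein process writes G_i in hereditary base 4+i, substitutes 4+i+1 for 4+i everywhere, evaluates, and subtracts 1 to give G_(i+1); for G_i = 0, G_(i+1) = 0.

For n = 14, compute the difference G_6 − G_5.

1

G_0 = 14. HB_4(14) = 3·4 + 2. Bump = 17. G_1 = 16.
G_1 = 16. HB_5(16) = 3·5 + 1. Bump = 19. G_2 = 18.
G_2 = 18. HB_6(18) = 3·6. Bump = 21. G_3 = 20.
G_3 = 20. HB_7(20) = 2·7 + 6. Bump = 22. G_4 = 21.
G_4 = 21. HB_8(21) = 2·8 + 5. Bump = 23. G_5 = 22.
G_5 = 22. HB_9(22) = 2·9 + 4. Bump = 24. G_6 = 23.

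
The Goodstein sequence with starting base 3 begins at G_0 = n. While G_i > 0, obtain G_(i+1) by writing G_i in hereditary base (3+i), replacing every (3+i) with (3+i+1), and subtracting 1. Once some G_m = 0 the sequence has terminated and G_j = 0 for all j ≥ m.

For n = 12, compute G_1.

19

12 —HB3→ 3^2 + 3 —bump→ 4^2 + 4 = 20 —(−1)→ 19
19 —HB4→ 4^2 + 3 —bump→ 5^2 + 3 = 28 —(−1)→ 27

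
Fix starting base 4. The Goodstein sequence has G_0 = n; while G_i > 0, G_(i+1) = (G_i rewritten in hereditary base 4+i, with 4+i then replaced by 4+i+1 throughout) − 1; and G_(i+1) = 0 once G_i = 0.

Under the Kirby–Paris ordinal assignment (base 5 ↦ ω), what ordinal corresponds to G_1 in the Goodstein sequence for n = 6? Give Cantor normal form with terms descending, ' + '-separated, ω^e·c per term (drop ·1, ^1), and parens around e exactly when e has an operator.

(0) 6|_4 = 4 + 2 ↦ 5 + 2|_5 = 7 ⇒ 6
(1) 6|_5 = 5 + 1 ↦ 6 + 1|_6 = 7 ⇒ 6

ω + 1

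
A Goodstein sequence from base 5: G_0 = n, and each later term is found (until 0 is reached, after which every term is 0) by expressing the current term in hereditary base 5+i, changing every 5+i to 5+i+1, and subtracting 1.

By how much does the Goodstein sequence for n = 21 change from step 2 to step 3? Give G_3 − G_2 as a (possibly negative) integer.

(0) 21|_5 = 4·5 + 1 ↦ 4·6 + 1|_6 = 25 ⇒ 24
(1) 24|_6 = 4·6 ↦ 4·7|_7 = 28 ⇒ 27
(2) 27|_7 = 3·7 + 6 ↦ 3·8 + 6|_8 = 30 ⇒ 29

2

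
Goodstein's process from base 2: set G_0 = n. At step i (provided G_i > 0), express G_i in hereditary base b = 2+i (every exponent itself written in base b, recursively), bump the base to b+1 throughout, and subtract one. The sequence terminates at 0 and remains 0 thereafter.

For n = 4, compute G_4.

83

base 2: 4 = 2^2; at 3: 3^3 = 27; next = 26
base 3: 26 = 2·3^2 + 2·3 + 2; at 4: 2·4^2 + 2·4 + 2 = 42; next = 41
base 4: 41 = 2·4^2 + 2·4 + 1; at 5: 2·5^2 + 2·5 + 1 = 61; next = 60
base 5: 60 = 2·5^2 + 2·5; at 6: 2·6^2 + 2·6 = 84; next = 83
base 6: 83 = 2·6^2 + 6 + 5; at 7: 2·7^2 + 7 + 5 = 110; next = 109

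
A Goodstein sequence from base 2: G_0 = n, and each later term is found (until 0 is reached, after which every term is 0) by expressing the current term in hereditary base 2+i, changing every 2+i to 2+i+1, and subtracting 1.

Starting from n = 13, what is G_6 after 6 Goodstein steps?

G_0=13  [base 2] 2^(2 + 1) + 2^2 + 1  →[2↦3]→  3^(3 + 1) + 3^3 + 1 = 109  −1 ⇒ G_1=108
G_1=108  [base 3] 3^(3 + 1) + 3^3  →[3↦4]→  4^(4 + 1) + 4^4 = 1280  −1 ⇒ G_2=1279
G_2=1279  [base 4] 4^(4 + 1) + 3·4^3 + 3·4^2 + 3·4 + 3  →[4↦5]→  5^(5 + 1) + 3·5^3 + 3·5^2 + 3·5 + 3 = 16093  −1 ⇒ G_3=16092
G_3=16092  [base 5] 5^(5 + 1) + 3·5^3 + 3·5^2 + 3·5 + 2  →[5↦6]→  6^(6 + 1) + 3·6^3 + 3·6^2 + 3·6 + 2 = 280712  −1 ⇒ G_4=280711
G_4=280711  [base 6] 6^(6 + 1) + 3·6^3 + 3·6^2 + 3·6 + 1  →[6↦7]→  7^(7 + 1) + 3·7^3 + 3·7^2 + 3·7 + 1 = 5765999  −1 ⇒ G_5=5765998
G_5=5765998  [base 7] 7^(7 + 1) + 3·7^3 + 3·7^2 + 3·7  →[7↦8]→  8^(8 + 1) + 3·8^3 + 3·8^2 + 3·8 = 134219480  −1 ⇒ G_6=134219479
G_6=134219479  [base 8] 8^(8 + 1) + 3·8^3 + 3·8^2 + 2·8 + 7  →[8↦9]→  9^(9 + 1) + 3·9^3 + 3·9^2 + 2·9 + 7 = 3486786856  −1 ⇒ G_7=3486786855

134219479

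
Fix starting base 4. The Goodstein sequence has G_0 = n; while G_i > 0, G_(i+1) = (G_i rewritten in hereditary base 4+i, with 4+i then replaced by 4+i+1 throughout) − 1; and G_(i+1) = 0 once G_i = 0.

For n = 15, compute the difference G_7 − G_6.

1

(0) 15|_4 = 3·4 + 3 ↦ 3·5 + 3|_5 = 18 ⇒ 17
(1) 17|_5 = 3·5 + 2 ↦ 3·6 + 2|_6 = 20 ⇒ 19
(2) 19|_6 = 3·6 + 1 ↦ 3·7 + 1|_7 = 22 ⇒ 21
(3) 21|_7 = 3·7 ↦ 3·8|_8 = 24 ⇒ 23
(4) 23|_8 = 2·8 + 7 ↦ 2·9 + 7|_9 = 25 ⇒ 24
(5) 24|_9 = 2·9 + 6 ↦ 2·10 + 6|_10 = 26 ⇒ 25
(6) 25|_10 = 2·10 + 5 ↦ 2·11 + 5|_11 = 27 ⇒ 26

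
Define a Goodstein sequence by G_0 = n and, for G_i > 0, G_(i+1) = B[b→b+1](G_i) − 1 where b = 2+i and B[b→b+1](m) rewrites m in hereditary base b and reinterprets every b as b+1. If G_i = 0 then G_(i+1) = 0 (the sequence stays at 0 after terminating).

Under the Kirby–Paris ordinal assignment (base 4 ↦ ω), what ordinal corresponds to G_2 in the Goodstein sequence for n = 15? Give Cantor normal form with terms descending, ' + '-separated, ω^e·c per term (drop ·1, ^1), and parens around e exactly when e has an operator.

i=0: 15 = 2^(2 + 1) + 2^2 + 2 + 1 (b=2); 2→3: 3^(3 + 1) + 3^3 + 3 + 1 = 112; 112−1 = 111
i=1: 111 = 3^(3 + 1) + 3^3 + 3 (b=3); 3→4: 4^(4 + 1) + 4^4 + 4 = 1284; 1284−1 = 1283
i=2: 1283 = 4^(4 + 1) + 4^4 + 3 (b=4); 4→5: 5^(5 + 1) + 5^5 + 3 = 18753; 18753−1 = 18752

ω^(ω + 1) + ω^ω + 3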